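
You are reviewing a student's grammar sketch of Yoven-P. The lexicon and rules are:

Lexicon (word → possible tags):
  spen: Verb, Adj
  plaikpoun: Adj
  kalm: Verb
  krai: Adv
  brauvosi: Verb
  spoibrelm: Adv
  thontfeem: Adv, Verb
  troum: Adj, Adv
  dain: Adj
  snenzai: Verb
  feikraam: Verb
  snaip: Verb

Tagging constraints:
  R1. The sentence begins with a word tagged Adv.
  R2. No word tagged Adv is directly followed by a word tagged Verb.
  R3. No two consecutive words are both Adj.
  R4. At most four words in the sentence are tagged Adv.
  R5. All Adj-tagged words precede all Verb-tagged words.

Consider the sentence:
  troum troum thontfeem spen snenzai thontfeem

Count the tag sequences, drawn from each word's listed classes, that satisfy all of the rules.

6

Candidates per position — 1:troum {Adj,Adv}; 2:troum {Adj,Adv}; 3:thontfeem {Adv,Verb}; 4:spen {Verb,Adj}; 5:snenzai {Verb}; 6:thontfeem {Adv,Verb}.
There are 32 candidate sequences in total.
Checking each against the rules leaves 6 sequences.
Count = 6.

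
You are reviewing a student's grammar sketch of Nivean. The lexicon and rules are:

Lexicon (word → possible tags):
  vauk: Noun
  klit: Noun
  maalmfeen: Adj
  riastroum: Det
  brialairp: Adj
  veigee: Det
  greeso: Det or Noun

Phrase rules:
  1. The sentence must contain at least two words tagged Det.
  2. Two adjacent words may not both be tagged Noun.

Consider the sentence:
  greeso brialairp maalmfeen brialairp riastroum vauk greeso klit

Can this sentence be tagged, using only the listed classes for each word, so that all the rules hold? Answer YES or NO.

Candidates per position — 1:greeso {Det,Noun}; 2:brialairp {Adj}; 3:maalmfeen {Adj}; 4:brialairp {Adj}; 5:riastroum {Det}; 6:vauk {Noun}; 7:greeso {Det,Noun}; 8:klit {Noun}.
One satisfying assignment: Det Adj Adj Adj Det Noun Det Noun.
Rule-by-rule: rule 1 ok; rule 2 ok.

YES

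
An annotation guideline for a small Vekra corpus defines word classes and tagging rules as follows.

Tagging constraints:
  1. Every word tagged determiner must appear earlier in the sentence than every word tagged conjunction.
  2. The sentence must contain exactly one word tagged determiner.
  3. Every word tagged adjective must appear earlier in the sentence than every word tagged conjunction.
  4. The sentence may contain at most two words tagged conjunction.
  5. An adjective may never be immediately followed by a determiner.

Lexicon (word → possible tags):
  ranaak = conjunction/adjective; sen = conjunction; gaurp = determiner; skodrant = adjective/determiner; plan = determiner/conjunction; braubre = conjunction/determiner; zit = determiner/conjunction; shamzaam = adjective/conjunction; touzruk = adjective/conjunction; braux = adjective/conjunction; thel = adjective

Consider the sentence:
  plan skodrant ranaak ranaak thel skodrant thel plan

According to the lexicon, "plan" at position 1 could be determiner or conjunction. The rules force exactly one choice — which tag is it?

Candidates per position — 1:plan {determiner,conjunction}; 2:skodrant {adjective,determiner}; 3:ranaak {conjunction,adjective}; 4:ranaak {conjunction,adjective}; 5:thel {adjective}; 6:skodrant {adjective,determiner}; 7:thel {adjective}; 8:plan {determiner,conjunction}.
Word 1 cannot be conjunction — rule 3 would then fail for every completion. It is determiner.
Word 2 cannot be determiner — rule 2 would then fail for every completion. It is adjective.
Word 3 cannot be conjunction — rule 3 would then fail for every completion. It is adjective.
Word 4 cannot be conjunction — rule 3 would then fail for every completion. It is adjective.
Word 6 cannot be determiner — rule 2 would then fail for every completion. It is adjective.
Word 8 cannot be determiner — rule 2 would then fail for every completion. It is conjunction.
The only consistent sequence is: determiner adjective adjective adjective adjective adjective adjective conjunction.
Checking: rule 1 ✓; rule 2 ✓; rule 3 ✓; rule 4 ✓; rule 5 ✓.

determiner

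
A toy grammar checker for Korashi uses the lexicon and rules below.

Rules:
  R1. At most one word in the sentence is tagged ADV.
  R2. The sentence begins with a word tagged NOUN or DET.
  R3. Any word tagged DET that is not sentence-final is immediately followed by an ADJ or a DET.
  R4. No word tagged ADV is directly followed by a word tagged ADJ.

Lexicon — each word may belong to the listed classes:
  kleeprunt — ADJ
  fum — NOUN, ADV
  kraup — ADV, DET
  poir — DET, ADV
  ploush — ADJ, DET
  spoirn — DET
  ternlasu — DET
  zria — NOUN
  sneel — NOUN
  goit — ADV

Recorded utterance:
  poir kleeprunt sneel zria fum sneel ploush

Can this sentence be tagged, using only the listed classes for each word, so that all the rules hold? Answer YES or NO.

Candidates per position — 1:poir {DET,ADV}; 2:kleeprunt {ADJ}; 3:sneel {NOUN}; 4:zria {NOUN}; 5:fum {NOUN,ADV}; 6:sneel {NOUN}; 7:ploush {ADJ,DET}.
One satisfying assignment: DET ADJ NOUN NOUN NOUN NOUN DET.
Verifying each rule — rule 1 ✓; rule 2 ✓; rule 3 ✓; rule 4 ✓.

YES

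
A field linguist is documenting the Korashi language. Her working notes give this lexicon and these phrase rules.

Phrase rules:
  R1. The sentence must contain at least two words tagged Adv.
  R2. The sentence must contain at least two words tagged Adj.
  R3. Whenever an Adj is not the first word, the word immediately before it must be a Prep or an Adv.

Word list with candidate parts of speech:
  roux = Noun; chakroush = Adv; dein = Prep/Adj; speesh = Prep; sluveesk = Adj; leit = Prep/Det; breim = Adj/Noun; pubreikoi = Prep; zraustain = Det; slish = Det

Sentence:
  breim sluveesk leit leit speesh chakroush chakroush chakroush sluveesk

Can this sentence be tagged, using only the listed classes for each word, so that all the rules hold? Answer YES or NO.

NO

Candidates per position — 1:breim {Adj,Noun}; 2:sluveesk {Adj}; 3:leit {Prep,Det}; 4:leit {Prep,Det}; 5:speesh {Prep}; 6:chakroush {Adv}; 7:chakroush {Adv}; 8:chakroush {Adv}; 9:sluveesk {Adj}.
Rule 3 cannot be satisfied by any choice of tags from the lexicon.
So there is no consistent tagging.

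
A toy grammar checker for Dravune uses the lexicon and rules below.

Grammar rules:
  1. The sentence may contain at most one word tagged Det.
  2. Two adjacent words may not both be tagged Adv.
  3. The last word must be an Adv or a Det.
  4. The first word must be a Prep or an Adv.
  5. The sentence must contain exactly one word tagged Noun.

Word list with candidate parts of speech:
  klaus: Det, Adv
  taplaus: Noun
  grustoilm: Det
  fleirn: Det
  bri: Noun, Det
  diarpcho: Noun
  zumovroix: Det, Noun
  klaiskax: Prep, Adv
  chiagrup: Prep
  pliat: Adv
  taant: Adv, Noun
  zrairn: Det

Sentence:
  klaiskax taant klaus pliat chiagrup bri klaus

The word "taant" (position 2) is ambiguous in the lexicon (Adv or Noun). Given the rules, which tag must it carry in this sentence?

Adv

Candidates per position — 1:klaiskax {Prep,Adv}; 2:taant {Adv,Noun}; 3:klaus {Det,Adv}; 4:pliat {Adv}; 5:chiagrup {Prep}; 6:bri {Noun,Det}; 7:klaus {Det,Adv}.
Position 3: tagging it Adv would leave rule 2 unsatisfiable, so it must be Det.
Position 6: tagging it Det would leave rule 1 unsatisfiable, so it must be Noun.
Position 7: tagging it Det would leave rule 1 unsatisfiable, so it must be Adv.
Position 2: tagging it Noun would leave rule 5 unsatisfiable, so it must be Adv.
Position 1: tagging it Adv would leave rule 2 unsatisfiable, so it must be Prep.
So the tagging must be: Prep Adv Det Adv Prep Noun Adv.
Checking: rule 1 ok; rule 2 ok; rule 3 ok; rule 4 ok; rule 5 ok.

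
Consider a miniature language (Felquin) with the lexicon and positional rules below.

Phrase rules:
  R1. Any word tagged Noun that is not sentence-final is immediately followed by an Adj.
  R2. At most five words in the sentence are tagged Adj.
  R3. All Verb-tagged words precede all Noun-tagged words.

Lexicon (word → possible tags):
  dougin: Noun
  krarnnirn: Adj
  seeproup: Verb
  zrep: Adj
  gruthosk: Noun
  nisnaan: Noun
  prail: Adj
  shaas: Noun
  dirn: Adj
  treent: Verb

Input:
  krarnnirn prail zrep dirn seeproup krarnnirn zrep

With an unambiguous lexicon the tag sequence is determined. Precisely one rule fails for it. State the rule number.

2

Fixed tagging: Adj Adj Adj Adj Verb Adj Adj.
Rule check: R1 holds, R2 violated, R3 holds.
Only rule 2 fails.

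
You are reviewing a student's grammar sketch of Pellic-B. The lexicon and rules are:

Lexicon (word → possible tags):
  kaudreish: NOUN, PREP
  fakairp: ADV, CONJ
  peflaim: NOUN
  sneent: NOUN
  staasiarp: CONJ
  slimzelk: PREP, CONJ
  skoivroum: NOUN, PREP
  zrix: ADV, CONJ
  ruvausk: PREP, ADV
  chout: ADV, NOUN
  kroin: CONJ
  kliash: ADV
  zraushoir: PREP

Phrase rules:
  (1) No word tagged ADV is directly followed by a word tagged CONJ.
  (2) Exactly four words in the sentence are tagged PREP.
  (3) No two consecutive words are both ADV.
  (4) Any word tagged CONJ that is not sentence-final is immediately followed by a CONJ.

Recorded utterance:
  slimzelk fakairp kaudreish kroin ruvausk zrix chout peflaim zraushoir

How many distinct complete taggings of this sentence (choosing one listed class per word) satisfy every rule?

Candidates per position — 1:slimzelk {PREP,CONJ}; 2:fakairp {ADV,CONJ}; 3:kaudreish {NOUN,PREP}; 4:kroin {CONJ}; 5:ruvausk {PREP,ADV}; 6:zrix {ADV,CONJ}; 7:chout {ADV,NOUN}; 8:peflaim {NOUN}; 9:zraushoir {PREP}.
There are 64 candidate sequences in total.
Rule 4 cannot be satisfied by any choice of tags from the lexicon.
So there is no consistent tagging.
Count = 0.

0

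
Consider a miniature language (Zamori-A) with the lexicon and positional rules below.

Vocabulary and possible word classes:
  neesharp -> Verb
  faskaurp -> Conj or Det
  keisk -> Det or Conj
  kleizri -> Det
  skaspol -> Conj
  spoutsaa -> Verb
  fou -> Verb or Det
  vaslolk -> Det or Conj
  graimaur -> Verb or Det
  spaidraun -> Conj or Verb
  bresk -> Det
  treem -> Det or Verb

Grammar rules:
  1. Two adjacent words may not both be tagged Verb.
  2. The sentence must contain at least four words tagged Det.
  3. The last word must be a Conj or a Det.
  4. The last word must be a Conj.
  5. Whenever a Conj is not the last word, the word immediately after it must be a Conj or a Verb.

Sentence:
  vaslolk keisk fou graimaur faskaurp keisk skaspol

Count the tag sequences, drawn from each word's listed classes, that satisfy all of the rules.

8

Candidates per position — 1:vaslolk {Det,Conj}; 2:keisk {Det,Conj}; 3:fou {Verb,Det}; 4:graimaur {Verb,Det}; 5:faskaurp {Conj,Det}; 6:keisk {Det,Conj}; 7:skaspol {Conj}.
There are 64 candidate sequences in total.
Checking each against the rules leaves 8 sequences.
Count = 8.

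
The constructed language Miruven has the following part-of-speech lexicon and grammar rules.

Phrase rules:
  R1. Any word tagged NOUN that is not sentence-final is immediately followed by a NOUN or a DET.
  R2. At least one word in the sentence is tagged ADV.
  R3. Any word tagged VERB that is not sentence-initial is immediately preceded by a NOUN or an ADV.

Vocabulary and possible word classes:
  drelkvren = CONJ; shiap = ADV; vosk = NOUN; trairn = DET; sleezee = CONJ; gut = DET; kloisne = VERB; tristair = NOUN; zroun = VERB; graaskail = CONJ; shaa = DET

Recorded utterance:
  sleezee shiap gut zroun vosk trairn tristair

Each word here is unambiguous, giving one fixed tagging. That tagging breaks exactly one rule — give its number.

Fixed tagging: CONJ ADV DET VERB NOUN DET NOUN.
Checking each rule: R1 ✓, R2 ✓, R3 ✗.
Only rule 3 fails.

3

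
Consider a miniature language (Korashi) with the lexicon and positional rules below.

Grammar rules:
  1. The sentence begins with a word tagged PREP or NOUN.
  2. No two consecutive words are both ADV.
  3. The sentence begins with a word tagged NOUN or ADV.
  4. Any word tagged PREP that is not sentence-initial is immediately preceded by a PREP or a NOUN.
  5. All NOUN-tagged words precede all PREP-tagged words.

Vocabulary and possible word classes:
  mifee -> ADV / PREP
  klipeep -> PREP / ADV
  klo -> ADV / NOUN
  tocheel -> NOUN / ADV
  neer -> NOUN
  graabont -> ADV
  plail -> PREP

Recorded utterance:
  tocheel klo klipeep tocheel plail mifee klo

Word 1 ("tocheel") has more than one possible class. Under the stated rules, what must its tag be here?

NOUN

Candidates per position — 1:tocheel {NOUN,ADV}; 2:klo {ADV,NOUN}; 3:klipeep {PREP,ADV}; 4:tocheel {NOUN,ADV}; 5:plail {PREP}; 6:mifee {ADV,PREP}; 7:klo {ADV,NOUN}.
At position 1, choosing ADV makes rule 1 impossible to satisfy; hence NOUN.
At position 4, choosing ADV makes rule 4 impossible to satisfy; hence NOUN.
At position 7, choosing NOUN makes rule 5 impossible to satisfy; hence ADV.
At position 3, choosing PREP makes rule 5 impossible to satisfy; hence ADV.
At position 6, choosing ADV makes rule 2 impossible to satisfy; hence PREP.
At position 2, choosing ADV makes rule 2 impossible to satisfy; hence NOUN.
The only consistent sequence is: NOUN NOUN ADV NOUN PREP PREP ADV.
Rule-by-rule: rule 1 satisfied; rule 2 satisfied; rule 3 satisfied; rule 4 satisfied; rule 5 satisfied.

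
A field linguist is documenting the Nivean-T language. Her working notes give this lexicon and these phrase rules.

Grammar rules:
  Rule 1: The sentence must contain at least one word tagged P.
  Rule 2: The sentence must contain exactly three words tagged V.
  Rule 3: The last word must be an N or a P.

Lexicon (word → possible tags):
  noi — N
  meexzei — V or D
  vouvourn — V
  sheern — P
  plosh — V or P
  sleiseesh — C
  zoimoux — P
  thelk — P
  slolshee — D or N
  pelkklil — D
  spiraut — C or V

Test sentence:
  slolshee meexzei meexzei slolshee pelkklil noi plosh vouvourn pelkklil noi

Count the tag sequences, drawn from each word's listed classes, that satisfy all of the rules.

Candidates per position — 1:slolshee {D,N}; 2:meexzei {V,D}; 3:meexzei {V,D}; 4:slolshee {D,N}; 5:pelkklil {D}; 6:noi {N}; 7:plosh {V,P}; 8:vouvourn {V}; 9:pelkklil {D}; 10:noi {N}.
There are 32 candidate sequences in total.
The sequences that satisfy every rule: D V V D D N P V D N; D V V N D N P V D N; N V V D D N P V D N; N V V N D N P V D N.
Count = 4.

4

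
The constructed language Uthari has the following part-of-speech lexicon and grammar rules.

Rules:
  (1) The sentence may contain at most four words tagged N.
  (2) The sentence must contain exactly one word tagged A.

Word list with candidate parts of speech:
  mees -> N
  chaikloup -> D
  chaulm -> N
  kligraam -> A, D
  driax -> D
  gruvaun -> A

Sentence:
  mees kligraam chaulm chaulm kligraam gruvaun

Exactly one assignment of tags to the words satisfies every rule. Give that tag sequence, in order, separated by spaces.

N D N N D A

Candidates per position — 1:mees {N}; 2:kligraam {A,D}; 3:chaulm {N}; 4:chaulm {N}; 5:kligraam {A,D}; 6:gruvaun {A}.
If word 2 were A, no tagging could satisfy rule 2; so word 2 is D.
If word 5 were A, no tagging could satisfy rule 2; so word 5 is D.
That leaves exactly one tagging: N D N N D A.
Check: rule 1 satisfied; rule 2 satisfied.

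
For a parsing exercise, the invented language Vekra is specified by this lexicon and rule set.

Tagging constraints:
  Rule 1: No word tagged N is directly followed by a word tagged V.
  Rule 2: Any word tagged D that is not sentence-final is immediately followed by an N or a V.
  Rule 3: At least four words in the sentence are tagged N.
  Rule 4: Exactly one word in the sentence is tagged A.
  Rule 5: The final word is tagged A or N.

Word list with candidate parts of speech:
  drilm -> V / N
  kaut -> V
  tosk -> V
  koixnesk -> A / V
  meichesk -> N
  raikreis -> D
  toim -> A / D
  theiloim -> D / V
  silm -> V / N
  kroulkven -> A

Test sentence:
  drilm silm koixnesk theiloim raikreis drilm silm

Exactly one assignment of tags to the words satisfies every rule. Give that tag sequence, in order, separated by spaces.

Candidates per position — 1:drilm {V,N}; 2:silm {V,N}; 3:koixnesk {A,V}; 4:theiloim {D,V}; 5:raikreis {D}; 6:drilm {V,N}; 7:silm {V,N}.
Position 1: tagging it V would leave rule 3 unsatisfiable, so it must be N.
Position 2: tagging it V would leave rule 1 unsatisfiable, so it must be N.
Position 3: tagging it V would leave rule 1 unsatisfiable, so it must be A.
Position 4: tagging it D would leave rule 2 unsatisfiable, so it must be V.
Position 6: tagging it V would leave rule 3 unsatisfiable, so it must be N.
Position 7: tagging it V would leave rule 1 unsatisfiable, so it must be N.
The only consistent sequence is: N N A V D N N.
Verifying each rule — rule 1 ✓; rule 2 ✓; rule 3 ✓; rule 4 ✓; rule 5 ✓.

N N A V D N N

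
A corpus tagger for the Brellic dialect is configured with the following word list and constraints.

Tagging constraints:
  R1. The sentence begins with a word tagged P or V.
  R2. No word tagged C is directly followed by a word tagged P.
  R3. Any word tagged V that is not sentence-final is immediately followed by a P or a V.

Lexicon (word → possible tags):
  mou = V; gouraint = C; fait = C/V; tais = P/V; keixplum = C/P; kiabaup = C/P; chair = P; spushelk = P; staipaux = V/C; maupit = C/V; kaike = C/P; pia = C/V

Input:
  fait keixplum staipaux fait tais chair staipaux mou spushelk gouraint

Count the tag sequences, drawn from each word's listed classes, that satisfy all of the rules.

Candidates per position — 1:fait {C,V}; 2:keixplum {C,P}; 3:staipaux {V,C}; 4:fait {C,V}; 5:tais {P,V}; 6:chair {P}; 7:staipaux {V,C}; 8:mou {V}; 9:spushelk {P}; 10:gouraint {C}.
There are 64 candidate sequences in total.
Checking each against the rules leaves 10 sequences.
Count = 10.

10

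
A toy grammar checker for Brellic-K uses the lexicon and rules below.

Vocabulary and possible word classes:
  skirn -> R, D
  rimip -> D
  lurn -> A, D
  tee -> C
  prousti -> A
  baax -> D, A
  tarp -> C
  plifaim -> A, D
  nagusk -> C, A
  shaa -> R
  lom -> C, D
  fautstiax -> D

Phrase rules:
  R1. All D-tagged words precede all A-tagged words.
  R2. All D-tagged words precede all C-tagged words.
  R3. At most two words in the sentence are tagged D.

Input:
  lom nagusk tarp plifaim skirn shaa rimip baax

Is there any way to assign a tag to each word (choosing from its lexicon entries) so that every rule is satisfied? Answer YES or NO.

NO

Candidates per position — 1:lom {C,D}; 2:nagusk {C,A}; 3:tarp {C}; 4:plifaim {A,D}; 5:skirn {R,D}; 6:shaa {R}; 7:rimip {D}; 8:baax {D,A}.
Rule 2 cannot be satisfied by any choice of tags from the lexicon.
So there is no consistent tagging.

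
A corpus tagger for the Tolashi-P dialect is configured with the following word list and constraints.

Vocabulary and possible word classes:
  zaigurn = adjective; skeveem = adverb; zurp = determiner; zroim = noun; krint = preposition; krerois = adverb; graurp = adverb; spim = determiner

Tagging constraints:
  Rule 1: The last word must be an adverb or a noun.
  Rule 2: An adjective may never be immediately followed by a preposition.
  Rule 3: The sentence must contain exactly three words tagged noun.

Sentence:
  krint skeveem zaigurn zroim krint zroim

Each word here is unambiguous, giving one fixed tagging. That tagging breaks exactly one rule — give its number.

Fixed tagging: preposition adverb adjective noun preposition noun.
Rule check: R1 holds, R2 holds, R3 violated.
Only rule 3 fails.

3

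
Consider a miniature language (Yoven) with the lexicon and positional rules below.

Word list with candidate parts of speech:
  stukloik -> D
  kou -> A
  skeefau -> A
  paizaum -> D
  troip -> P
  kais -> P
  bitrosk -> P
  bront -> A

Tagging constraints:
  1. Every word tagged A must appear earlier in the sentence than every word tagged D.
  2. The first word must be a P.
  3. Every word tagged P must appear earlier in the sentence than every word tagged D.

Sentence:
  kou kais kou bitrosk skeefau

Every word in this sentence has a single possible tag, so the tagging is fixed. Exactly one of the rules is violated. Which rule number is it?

2

Fixed tagging: A P A P A.
Rule check: R1 holds, R2 violated, R3 holds.
Only rule 2 fails.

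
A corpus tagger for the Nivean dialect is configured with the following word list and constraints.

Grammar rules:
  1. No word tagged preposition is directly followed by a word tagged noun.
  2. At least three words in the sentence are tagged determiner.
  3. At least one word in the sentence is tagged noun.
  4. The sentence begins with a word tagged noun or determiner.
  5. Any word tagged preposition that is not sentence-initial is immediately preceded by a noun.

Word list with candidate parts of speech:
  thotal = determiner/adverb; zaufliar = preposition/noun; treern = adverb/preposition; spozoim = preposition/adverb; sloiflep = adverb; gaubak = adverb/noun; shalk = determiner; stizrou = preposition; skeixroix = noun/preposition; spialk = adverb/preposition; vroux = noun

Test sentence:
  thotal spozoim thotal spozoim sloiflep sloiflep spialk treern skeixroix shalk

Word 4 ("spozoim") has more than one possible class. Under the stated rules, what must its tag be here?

adverb

Candidates per position — 1:thotal {determiner,adverb}; 2:spozoim {preposition,adverb}; 3:thotal {determiner,adverb}; 4:spozoim {preposition,adverb}; 5:sloiflep {adverb}; 6:sloiflep {adverb}; 7:spialk {adverb,preposition}; 8:treern {adverb,preposition}; 9:skeixroix {noun,preposition}; 10:shalk {determiner}.
Position 1: tagging it adverb would leave rule 2 unsatisfiable, so it must be determiner.
Position 2: tagging it preposition would leave rule 5 unsatisfiable, so it must be adverb.
Position 3: tagging it adverb would leave rule 2 unsatisfiable, so it must be determiner.
Position 4: tagging it preposition would leave rule 5 unsatisfiable, so it must be adverb.
Position 7: tagging it preposition would leave rule 5 unsatisfiable, so it must be adverb.
Position 8: tagging it preposition would leave rule 5 unsatisfiable, so it must be adverb.
Position 9: tagging it preposition would leave rule 3 unsatisfiable, so it must be noun.
The unique satisfying tagging is: determiner adverb determiner adverb adverb adverb adverb adverb noun determiner.
Rule-by-rule: rule 1 ok; rule 2 ok; rule 3 ok; rule 4 ok; rule 5 ok.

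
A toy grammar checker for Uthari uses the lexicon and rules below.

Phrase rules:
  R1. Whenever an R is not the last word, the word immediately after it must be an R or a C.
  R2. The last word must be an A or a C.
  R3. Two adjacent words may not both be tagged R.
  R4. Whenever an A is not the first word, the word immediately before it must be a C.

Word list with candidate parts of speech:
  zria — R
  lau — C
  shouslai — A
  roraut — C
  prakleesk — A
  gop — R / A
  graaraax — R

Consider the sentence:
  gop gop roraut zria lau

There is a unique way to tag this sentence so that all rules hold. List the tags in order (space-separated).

A R C R C

Candidates per position — 1:gop {R,A}; 2:gop {R,A}; 3:roraut {C}; 4:zria {R}; 5:lau {C}.
At position 2, choosing A makes rule 4 impossible to satisfy; hence R.
At position 1, choosing R makes rule 3 impossible to satisfy; hence A.
The only consistent sequence is: A R C R C.
Check: rule 1 ✓; rule 2 ✓; rule 3 ✓; rule 4 ✓.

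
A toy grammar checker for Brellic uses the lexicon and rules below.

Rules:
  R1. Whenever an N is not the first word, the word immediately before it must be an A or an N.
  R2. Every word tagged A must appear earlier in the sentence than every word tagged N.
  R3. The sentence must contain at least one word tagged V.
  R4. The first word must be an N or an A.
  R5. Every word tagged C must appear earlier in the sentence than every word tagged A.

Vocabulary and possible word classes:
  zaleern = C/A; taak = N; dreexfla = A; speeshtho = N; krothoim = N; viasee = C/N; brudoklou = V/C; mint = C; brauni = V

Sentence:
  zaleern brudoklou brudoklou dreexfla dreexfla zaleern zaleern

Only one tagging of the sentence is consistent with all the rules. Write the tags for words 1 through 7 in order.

A V V A A A A

Candidates per position — 1:zaleern {C,A}; 2:brudoklou {V,C}; 3:brudoklou {V,C}; 4:dreexfla {A}; 5:dreexfla {A}; 6:zaleern {C,A}; 7:zaleern {C,A}.
Position 1: tagging it C would leave rule 4 unsatisfiable, so it must be A.
Position 2: tagging it C would leave rule 5 unsatisfiable, so it must be V.
Position 3: tagging it C would leave rule 5 unsatisfiable, so it must be V.
Position 6: tagging it C would leave rule 5 unsatisfiable, so it must be A.
Position 7: tagging it C would leave rule 5 unsatisfiable, so it must be A.
So the tagging must be: A V V A A A A.
Checking: rule 1 holds; rule 2 holds; rule 3 holds; rule 4 holds; rule 5 holds.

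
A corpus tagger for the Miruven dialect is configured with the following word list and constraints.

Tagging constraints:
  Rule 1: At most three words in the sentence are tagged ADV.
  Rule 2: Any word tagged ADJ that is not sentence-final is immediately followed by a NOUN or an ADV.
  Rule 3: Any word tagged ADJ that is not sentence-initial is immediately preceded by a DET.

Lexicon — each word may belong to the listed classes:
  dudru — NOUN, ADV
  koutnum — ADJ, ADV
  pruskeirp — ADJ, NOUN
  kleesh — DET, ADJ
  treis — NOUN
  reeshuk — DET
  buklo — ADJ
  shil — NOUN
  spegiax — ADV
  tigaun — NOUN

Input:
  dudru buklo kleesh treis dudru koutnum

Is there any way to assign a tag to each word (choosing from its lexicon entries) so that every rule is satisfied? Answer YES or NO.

Candidates per position — 1:dudru {NOUN,ADV}; 2:buklo {ADJ}; 3:kleesh {DET,ADJ}; 4:treis {NOUN}; 5:dudru {NOUN,ADV}; 6:koutnum {ADJ,ADV}.
Rule 2 cannot be satisfied by any choice of tags from the lexicon.
So there is no consistent tagging.

NO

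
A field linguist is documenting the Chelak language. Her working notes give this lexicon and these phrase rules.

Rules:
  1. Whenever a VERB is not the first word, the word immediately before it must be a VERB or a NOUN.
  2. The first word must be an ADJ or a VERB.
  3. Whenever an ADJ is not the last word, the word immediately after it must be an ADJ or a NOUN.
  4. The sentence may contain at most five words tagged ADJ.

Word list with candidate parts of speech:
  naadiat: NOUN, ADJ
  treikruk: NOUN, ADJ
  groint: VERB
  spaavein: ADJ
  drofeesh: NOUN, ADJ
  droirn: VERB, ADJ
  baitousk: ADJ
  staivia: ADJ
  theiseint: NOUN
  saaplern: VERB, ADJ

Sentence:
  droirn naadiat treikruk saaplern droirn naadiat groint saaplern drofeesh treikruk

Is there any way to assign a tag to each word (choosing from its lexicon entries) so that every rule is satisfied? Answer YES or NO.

Candidates per position — 1:droirn {VERB,ADJ}; 2:naadiat {NOUN,ADJ}; 3:treikruk {NOUN,ADJ}; 4:saaplern {VERB,ADJ}; 5:droirn {VERB,ADJ}; 6:naadiat {NOUN,ADJ}; 7:groint {VERB}; 8:saaplern {VERB,ADJ}; 9:drofeesh {NOUN,ADJ}; 10:treikruk {NOUN,ADJ}.
One satisfying assignment: ADJ NOUN NOUN VERB VERB NOUN VERB VERB ADJ NOUN.
Verifying each rule — rule 1 holds; rule 2 holds; rule 3 holds; rule 4 holds.

YES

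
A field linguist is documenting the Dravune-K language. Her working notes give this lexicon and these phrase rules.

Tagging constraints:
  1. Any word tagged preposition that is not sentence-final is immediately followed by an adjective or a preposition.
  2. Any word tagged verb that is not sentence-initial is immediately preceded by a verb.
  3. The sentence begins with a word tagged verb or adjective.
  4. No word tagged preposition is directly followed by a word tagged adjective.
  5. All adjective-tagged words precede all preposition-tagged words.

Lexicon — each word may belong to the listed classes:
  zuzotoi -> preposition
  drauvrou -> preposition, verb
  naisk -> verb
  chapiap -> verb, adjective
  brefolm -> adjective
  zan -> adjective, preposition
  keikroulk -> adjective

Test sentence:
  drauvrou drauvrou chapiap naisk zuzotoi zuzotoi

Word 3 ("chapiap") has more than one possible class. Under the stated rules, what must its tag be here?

Candidates per position — 1:drauvrou {preposition,verb}; 2:drauvrou {preposition,verb}; 3:chapiap {verb,adjective}; 4:naisk {verb}; 5:zuzotoi {preposition}; 6:zuzotoi {preposition}.
Word 1 cannot be preposition — rule 2 would then fail for every completion. It is verb.
Word 2 cannot be preposition — rule 2 would then fail for every completion. It is verb.
Word 3 cannot be adjective — rule 2 would then fail for every completion. It is verb.
So the tagging must be: verb verb verb verb preposition preposition.
Check: rule 1 satisfied; rule 2 satisfied; rule 3 satisfied; rule 4 satisfied; rule 5 satisfied.

verb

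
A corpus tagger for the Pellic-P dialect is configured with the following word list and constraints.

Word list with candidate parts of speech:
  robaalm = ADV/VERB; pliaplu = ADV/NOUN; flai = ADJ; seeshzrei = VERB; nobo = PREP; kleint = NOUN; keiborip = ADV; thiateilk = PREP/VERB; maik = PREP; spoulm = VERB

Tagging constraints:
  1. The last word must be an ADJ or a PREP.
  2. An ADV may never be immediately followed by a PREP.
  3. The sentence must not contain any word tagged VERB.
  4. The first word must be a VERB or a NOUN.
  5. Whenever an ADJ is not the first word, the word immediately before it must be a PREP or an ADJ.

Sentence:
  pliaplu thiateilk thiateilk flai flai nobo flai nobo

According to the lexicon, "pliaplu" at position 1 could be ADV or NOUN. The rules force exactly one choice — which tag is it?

NOUN

Candidates per position — 1:pliaplu {ADV,NOUN}; 2:thiateilk {PREP,VERB}; 3:thiateilk {PREP,VERB}; 4:flai {ADJ}; 5:flai {ADJ}; 6:nobo {PREP}; 7:flai {ADJ}; 8:nobo {PREP}.
If word 1 were ADV, no tagging could satisfy rule 4; so word 1 is NOUN.
If word 2 were VERB, no tagging could satisfy rule 3; so word 2 is PREP.
If word 3 were VERB, no tagging could satisfy rule 3; so word 3 is PREP.
So the tagging must be: NOUN PREP PREP ADJ ADJ PREP ADJ PREP.
Verifying each rule — rule 1 holds; rule 2 holds; rule 3 holds; rule 4 holds; rule 5 holds.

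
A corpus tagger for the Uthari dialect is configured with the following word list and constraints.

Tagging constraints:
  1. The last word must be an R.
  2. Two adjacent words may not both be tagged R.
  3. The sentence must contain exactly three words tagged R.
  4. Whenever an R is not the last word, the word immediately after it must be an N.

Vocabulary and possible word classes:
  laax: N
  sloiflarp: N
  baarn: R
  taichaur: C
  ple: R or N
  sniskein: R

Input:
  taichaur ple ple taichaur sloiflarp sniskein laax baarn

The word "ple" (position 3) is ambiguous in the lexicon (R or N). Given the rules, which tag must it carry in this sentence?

Candidates per position — 1:taichaur {C}; 2:ple {R,N}; 3:ple {R,N}; 4:taichaur {C}; 5:sloiflarp {N}; 6:sniskein {R}; 7:laax {N}; 8:baarn {R}.
Position 3: R is ruled out by rule 4; that leaves N.
Position 2: N is ruled out by rule 3; that leaves R.
The unique satisfying tagging is: C R N C N R N R.
Verifying each rule — rule 1 ok; rule 2 ok; rule 3 ok; rule 4 ok.

N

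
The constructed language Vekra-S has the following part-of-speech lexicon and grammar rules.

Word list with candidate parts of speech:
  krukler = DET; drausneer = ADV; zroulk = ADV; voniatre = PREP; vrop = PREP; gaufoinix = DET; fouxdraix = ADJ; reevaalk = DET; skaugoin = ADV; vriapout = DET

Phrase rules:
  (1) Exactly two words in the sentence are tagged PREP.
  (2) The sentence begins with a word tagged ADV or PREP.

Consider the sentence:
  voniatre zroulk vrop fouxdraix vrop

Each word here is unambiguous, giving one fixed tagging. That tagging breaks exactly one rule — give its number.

1

Fixed tagging: PREP ADV PREP ADJ PREP.
Applying the rules: R1 fail, R2 pass.
Only rule 1 fails.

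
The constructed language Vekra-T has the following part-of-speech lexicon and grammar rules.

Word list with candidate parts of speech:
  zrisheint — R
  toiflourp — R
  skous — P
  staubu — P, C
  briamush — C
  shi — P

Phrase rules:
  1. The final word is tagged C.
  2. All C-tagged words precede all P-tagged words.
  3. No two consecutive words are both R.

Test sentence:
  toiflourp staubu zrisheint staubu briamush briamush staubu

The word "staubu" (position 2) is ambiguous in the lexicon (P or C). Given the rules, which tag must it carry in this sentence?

Candidates per position — 1:toiflourp {R}; 2:staubu {P,C}; 3:zrisheint {R}; 4:staubu {P,C}; 5:briamush {C}; 6:briamush {C}; 7:staubu {P,C}.
If word 2 were P, no tagging could satisfy rule 2; so word 2 is C.
If word 4 were P, no tagging could satisfy rule 2; so word 4 is C.
If word 7 were P, no tagging could satisfy rule 1; so word 7 is C.
The unique satisfying tagging is: R C R C C C C.
Check: rule 1 ✓; rule 2 ✓; rule 3 ✓.

C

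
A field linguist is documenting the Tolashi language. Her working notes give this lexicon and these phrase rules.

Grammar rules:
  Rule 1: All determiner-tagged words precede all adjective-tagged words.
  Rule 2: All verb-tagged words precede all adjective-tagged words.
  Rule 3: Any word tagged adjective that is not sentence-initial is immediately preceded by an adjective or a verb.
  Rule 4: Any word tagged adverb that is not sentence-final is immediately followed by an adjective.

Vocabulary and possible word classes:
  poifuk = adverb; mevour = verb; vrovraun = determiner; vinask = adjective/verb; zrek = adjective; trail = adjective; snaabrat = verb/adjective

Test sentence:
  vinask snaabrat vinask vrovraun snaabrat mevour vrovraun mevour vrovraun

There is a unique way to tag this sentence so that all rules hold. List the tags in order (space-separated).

verb verb verb determiner verb verb determiner verb determiner

Candidates per position — 1:vinask {adjective,verb}; 2:snaabrat {verb,adjective}; 3:vinask {adjective,verb}; 4:vrovraun {determiner}; 5:snaabrat {verb,adjective}; 6:mevour {verb}; 7:vrovraun {determiner}; 8:mevour {verb}; 9:vrovraun {determiner}.
At position 1, choosing adjective makes rule 1 impossible to satisfy; hence verb.
At position 2, choosing adjective makes rule 1 impossible to satisfy; hence verb.
At position 3, choosing adjective makes rule 1 impossible to satisfy; hence verb.
At position 5, choosing adjective makes rule 1 impossible to satisfy; hence verb.
The only consistent sequence is: verb verb verb determiner verb verb determiner verb determiner.
Check: rule 1 ok; rule 2 ok; rule 3 ok; rule 4 ok.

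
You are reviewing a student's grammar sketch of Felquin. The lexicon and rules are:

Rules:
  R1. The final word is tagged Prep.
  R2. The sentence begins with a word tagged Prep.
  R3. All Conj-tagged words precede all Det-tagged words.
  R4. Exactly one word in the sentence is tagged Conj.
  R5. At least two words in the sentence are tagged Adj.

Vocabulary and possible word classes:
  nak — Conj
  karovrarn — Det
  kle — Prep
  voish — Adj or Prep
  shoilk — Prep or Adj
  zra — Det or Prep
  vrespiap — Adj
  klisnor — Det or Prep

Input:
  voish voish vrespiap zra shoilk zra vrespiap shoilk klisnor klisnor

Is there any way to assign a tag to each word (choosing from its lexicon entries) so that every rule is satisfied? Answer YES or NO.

Candidates per position — 1:voish {Adj,Prep}; 2:voish {Adj,Prep}; 3:vrespiap {Adj}; 4:zra {Det,Prep}; 5:shoilk {Prep,Adj}; 6:zra {Det,Prep}; 7:vrespiap {Adj}; 8:shoilk {Prep,Adj}; 9:klisnor {Det,Prep}; 10:klisnor {Det,Prep}.
Rule 4 cannot be satisfied by any choice of tags from the lexicon.
So there is no consistent tagging.

NO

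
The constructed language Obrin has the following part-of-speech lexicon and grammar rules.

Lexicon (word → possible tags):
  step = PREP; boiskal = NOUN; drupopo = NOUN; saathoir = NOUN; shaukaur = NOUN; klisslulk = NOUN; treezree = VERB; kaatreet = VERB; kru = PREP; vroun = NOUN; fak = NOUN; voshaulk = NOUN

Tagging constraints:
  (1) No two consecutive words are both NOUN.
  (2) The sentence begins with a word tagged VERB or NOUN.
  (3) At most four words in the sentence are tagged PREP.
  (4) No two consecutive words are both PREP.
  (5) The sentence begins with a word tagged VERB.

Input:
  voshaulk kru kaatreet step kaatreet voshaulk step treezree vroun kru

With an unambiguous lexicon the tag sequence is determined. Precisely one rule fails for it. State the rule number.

Fixed tagging: NOUN PREP VERB PREP VERB NOUN PREP VERB NOUN PREP.
Applying the rules: R1 ok, R2 ok, R3 ok, R4 ok, R5 fails.
Only rule 5 fails.

5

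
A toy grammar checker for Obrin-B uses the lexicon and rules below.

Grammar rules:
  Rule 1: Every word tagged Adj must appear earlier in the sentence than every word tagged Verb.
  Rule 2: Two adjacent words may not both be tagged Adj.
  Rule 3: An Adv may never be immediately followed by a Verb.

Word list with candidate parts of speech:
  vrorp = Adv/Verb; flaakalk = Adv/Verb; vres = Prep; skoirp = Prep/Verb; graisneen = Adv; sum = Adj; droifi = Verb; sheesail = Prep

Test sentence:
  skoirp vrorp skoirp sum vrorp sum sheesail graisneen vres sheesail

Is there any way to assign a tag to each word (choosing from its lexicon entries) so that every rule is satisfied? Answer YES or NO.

YES

Candidates per position — 1:skoirp {Prep,Verb}; 2:vrorp {Adv,Verb}; 3:skoirp {Prep,Verb}; 4:sum {Adj}; 5:vrorp {Adv,Verb}; 6:sum {Adj}; 7:sheesail {Prep}; 8:graisneen {Adv}; 9:vres {Prep}; 10:sheesail {Prep}.
One satisfying assignment: Prep Adv Prep Adj Adv Adj Prep Adv Prep Prep.
Rule-by-rule: rule 1 holds; rule 2 holds; rule 3 holds.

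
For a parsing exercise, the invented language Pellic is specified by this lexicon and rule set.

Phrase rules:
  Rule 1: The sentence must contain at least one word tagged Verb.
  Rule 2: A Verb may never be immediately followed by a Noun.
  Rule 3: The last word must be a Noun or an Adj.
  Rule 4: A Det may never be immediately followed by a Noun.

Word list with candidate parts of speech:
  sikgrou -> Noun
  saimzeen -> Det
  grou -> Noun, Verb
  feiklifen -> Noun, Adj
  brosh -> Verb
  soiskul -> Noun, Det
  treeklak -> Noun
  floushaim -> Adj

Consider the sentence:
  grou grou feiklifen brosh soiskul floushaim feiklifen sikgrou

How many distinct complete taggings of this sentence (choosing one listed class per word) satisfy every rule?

8

Candidates per position — 1:grou {Noun,Verb}; 2:grou {Noun,Verb}; 3:feiklifen {Noun,Adj}; 4:brosh {Verb}; 5:soiskul {Noun,Det}; 6:floushaim {Adj}; 7:feiklifen {Noun,Adj}; 8:sikgrou {Noun}.
There are 32 candidate sequences in total.
Checking each against the rules leaves 8 sequences.
Count = 8.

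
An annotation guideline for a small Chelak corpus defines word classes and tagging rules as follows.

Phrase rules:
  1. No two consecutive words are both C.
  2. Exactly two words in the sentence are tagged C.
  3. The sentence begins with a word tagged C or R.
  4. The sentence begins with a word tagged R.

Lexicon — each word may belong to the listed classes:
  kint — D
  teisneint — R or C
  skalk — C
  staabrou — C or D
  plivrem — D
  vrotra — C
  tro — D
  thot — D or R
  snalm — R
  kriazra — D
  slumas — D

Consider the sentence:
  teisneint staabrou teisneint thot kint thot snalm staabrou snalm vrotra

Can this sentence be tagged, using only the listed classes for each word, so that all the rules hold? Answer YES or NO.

Candidates per position — 1:teisneint {R,C}; 2:staabrou {C,D}; 3:teisneint {R,C}; 4:thot {D,R}; 5:kint {D}; 6:thot {D,R}; 7:snalm {R}; 8:staabrou {C,D}; 9:snalm {R}; 10:vrotra {C}.
One satisfying assignment: R D C R D D R D R C.
Verifying each rule — rule 1 satisfied; rule 2 satisfied; rule 3 satisfied; rule 4 satisfied.

YES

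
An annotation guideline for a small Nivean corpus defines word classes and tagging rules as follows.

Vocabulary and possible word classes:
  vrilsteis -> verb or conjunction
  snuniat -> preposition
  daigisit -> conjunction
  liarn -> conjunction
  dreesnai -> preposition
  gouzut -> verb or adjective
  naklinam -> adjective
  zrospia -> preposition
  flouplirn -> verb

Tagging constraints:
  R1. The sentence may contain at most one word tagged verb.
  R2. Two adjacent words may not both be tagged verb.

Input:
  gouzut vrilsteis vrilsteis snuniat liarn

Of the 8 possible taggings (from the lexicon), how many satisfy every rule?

4

Candidates per position — 1:gouzut {verb,adjective}; 2:vrilsteis {verb,conjunction}; 3:vrilsteis {verb,conjunction}; 4:snuniat {preposition}; 5:liarn {conjunction}.
There are 8 candidate sequences in total.
The sequences that satisfy every rule: verb conjunction conjunction preposition conjunction; adjective verb conjunction preposition conjunction; adjective conjunction verb preposition conjunction; adjective conjunction conjunction preposition conjunction.
Count = 4.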